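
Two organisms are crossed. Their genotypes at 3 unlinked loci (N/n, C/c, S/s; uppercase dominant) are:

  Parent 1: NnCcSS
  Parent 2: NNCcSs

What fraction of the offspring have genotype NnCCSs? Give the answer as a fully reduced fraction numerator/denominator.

NnCcSS gametes: NCS×2, NcS×2, nCS×2, ncS×2
NNCcSs gametes: NCS×2, NCs×2, NcS×2, Ncs×2
NnCcSS×NNCcSs grid (8·8=64): NNCCSS=4 NNCCSs=4 NNCcSS=8 NNCcSs=8 NNccSS=4 NNccSs=4 NnCCSS=4 NnCCSs=4 NnCcSS=8 NnCcSs=8 NnccSS=4 NnccSs=4
NnCCSs hits 4/64; gcd=4; 4÷4/64÷4 = 1/16

P(NnCCSs) = 1/16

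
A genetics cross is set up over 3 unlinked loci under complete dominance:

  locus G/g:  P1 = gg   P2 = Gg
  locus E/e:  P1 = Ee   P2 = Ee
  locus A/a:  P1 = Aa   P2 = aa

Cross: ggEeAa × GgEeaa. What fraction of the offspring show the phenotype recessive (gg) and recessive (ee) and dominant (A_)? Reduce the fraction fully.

ggEeAa gametes: gEA×2, gEa×2, geA×2, gea×2
GgEeaa gametes: GEa×2, Gea×2, gEa×2, gea×2
ggEeAa×GgEeaa grid (8·8=64): GgEEAa=4 GgEEaa=4 GgEeAa=8 GgEeaa=8 GgeeAa=4 Ggeeaa=4 ggEEAa=4 ggEEaa=4 ggEeAa=8 ggEeaa=8 ggeeAa=4 ggeeaa=4
gg ee A_ hits 4/64; gcd=4; 4÷4/64÷4 = 1/16

P(gg ee A_) = 1/16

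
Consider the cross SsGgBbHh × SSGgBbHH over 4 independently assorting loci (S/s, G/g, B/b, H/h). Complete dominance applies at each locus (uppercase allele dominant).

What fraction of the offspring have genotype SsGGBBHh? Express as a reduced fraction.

P(SsGGBBHh) = 1/64

SsGgBbHh gametes: SGBH×1, SGBh×1, SGbH×1, SGbh×1, SgBH×1, SgBh×1, SgbH×1, Sgbh×1, sGBH×1, sGBh×1, sGbH×1, sGbh×1, sgBH×1, sgBh×1, sgbH×1, sgbh×1
SSGgBbHH gametes: SGBH×4, SGbH×4, SgBH×4, SgbH×4
SsGgBbHh×SSGgBbHH grid (16·16=256): SSGGBBHH=4 SSGGBBHh=4 SSGGBbHH=8 SSGGBbHh=8 SSGGbbHH=4 SSGGbbHh=4 SSGgBBHH=8 SSGgBBHh=8 SSGgBbHH=16 SSGgBbHh=16 SSGgbbHH=8 SSGgbbHh=8 SSggBBHH=4 SSggBBHh=4 SSggBbHH=8 SSggBbHh=8 SSggbbHH=4 SSggbbHh=4 SsGGBBHH=4 SsGGBBHh=4 SsGGBbHH=8 SsGGBbHh=8 SsGGbbHH=4 SsGGbbHh=4 SsGgBBHH=8 SsGgBBHh=8 SsGgBbHH=16 SsGgBbHh=16 SsGgbbHH=8 SsGgbbHh=8 SsggBBHH=4 SsggBBHh=4 SsggBbHH=8 SsggBbHh=8 SsggbbHH=4 SsggbbHh=4
SsGGBBHh hits 4/256; gcd=4; 4÷4/256÷4 = 1/64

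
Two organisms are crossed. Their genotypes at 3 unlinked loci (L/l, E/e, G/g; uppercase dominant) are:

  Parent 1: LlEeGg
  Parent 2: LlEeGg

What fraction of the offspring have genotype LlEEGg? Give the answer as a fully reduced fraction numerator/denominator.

P(LlEEGg) = 1/16

LlEeGg gametes: LEG×1, LEg×1, LeG×1, Leg×1, lEG×1, lEg×1, leG×1, leg×1
LlEeGg gametes: LEG×1, LEg×1, LeG×1, Leg×1, lEG×1, lEg×1, leG×1, leg×1
LlEeGg×LlEeGg grid (8·8=64): LLEEGG=1 LLEEGg=2 LLEEgg=1 LLEeGG=2 LLEeGg=4 LLEegg=2 LLeeGG=1 LLeeGg=2 LLeegg=1 LlEEGG=2 LlEEGg=4 LlEEgg=2 LlEeGG=4 LlEeGg=8 LlEegg=4 LleeGG=2 LleeGg=4 Lleegg=2 llEEGG=1 llEEGg=2 llEEgg=1 llEeGG=2 llEeGg=4 llEegg=2 lleeGG=1 lleeGg=2 lleegg=1
LlEEGg hits 4/64; gcd=4; 4÷4/64÷4 = 1/16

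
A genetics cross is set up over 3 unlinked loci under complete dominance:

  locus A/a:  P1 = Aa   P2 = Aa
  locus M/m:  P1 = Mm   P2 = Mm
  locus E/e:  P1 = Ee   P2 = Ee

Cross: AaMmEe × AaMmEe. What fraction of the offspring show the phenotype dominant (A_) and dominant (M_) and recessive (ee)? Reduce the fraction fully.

AaMmEe gametes: AME×1, AMe×1, AmE×1, Ame×1, aME×1, aMe×1, amE×1, ame×1
AaMmEe gametes: AME×1, AMe×1, AmE×1, Ame×1, aME×1, aMe×1, amE×1, ame×1
AaMmEe×AaMmEe grid (8·8=64): AAMMEE=1 AAMMEe=2 AAMMee=1 AAMmEE=2 AAMmEe=4 AAMmee=2 AAmmEE=1 AAmmEe=2 AAmmee=1 AaMMEE=2 AaMMEe=4 AaMMee=2 AaMmEE=4 AaMmEe=8 AaMmee=4 AammEE=2 AammEe=4 Aammee=2 aaMMEE=1 aaMMEe=2 aaMMee=1 aaMmEE=2 aaMmEe=4 aaMmee=2 aammEE=1 aammEe=2 aammee=1
A_ M_ ee hits 9/64; gcd=1; 9÷1/64÷1 = 9/64

P(A_ M_ ee) = 9/64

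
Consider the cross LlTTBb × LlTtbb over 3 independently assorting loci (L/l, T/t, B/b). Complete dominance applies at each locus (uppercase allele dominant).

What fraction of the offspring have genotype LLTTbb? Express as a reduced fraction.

LlTTBb gametes: LTB×2, LTb×2, lTB×2, lTb×2
LlTtbb gametes: LTb×2, Ltb×2, lTb×2, ltb×2
LlTTBb×LlTtbb grid (8·8=64): LLTTBb=4 LLTTbb=4 LLTtBb=4 LLTtbb=4 LlTTBb=8 LlTTbb=8 LlTtBb=8 LlTtbb=8 llTTBb=4 llTTbb=4 llTtBb=4 llTtbb=4
LLTTbb hits 4/64; gcd=4; 4÷4/64÷4 = 1/16

P(LLTTbb) = 1/16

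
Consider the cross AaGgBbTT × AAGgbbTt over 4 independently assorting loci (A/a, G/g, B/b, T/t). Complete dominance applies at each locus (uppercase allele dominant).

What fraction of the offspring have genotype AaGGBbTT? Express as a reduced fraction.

AaGgBbTT gametes: AGBT×2, AGbT×2, AgBT×2, AgbT×2, aGBT×2, aGbT×2, agBT×2, agbT×2
AAGgbbTt gametes: AGbT×4, AGbt×4, AgbT×4, Agbt×4
AaGgBbTT×AAGgbbTt grid (16·16=256): AAGGBbTT=8 AAGGBbTt=8 AAGGbbTT=8 AAGGbbTt=8 AAGgBbTT=16 AAGgBbTt=16 AAGgbbTT=16 AAGgbbTt=16 AAggBbTT=8 AAggBbTt=8 AAggbbTT=8 AAggbbTt=8 AaGGBbTT=8 AaGGBbTt=8 AaGGbbTT=8 AaGGbbTt=8 AaGgBbTT=16 AaGgBbTt=16 AaGgbbTT=16 AaGgbbTt=16 AaggBbTT=8 AaggBbTt=8 AaggbbTT=8 AaggbbTt=8
AaGGBbTT hits 8/256; gcd=8; 8÷8/256÷8 = 1/32

P(AaGGBbTT) = 1/32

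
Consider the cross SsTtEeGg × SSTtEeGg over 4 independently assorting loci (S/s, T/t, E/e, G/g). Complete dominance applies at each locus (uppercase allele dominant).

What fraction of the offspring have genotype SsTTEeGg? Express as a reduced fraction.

SsTtEeGg gametes: STEG×1, STEg×1, STeG×1, STeg×1, StEG×1, StEg×1, SteG×1, Steg×1, sTEG×1, sTEg×1, sTeG×1, sTeg×1, stEG×1, stEg×1, steG×1, steg×1
SSTtEeGg gametes: STEG×2, STEg×2, STeG×2, STeg×2, StEG×2, StEg×2, SteG×2, Steg×2
SsTtEeGg×SSTtEeGg grid (16·16=256): SSTTEEGG=2 SSTTEEGg=4 SSTTEEgg=2 SSTTEeGG=4 SSTTEeGg=8 SSTTEegg=4 SSTTeeGG=2 SSTTeeGg=4 SSTTeegg=2 SSTtEEGG=4 SSTtEEGg=8 SSTtEEgg=4 SSTtEeGG=8 SSTtEeGg=16 SSTtEegg=8 SSTteeGG=4 SSTteeGg=8 SSTteegg=4 SSttEEGG=2 SSttEEGg=4 SSttEEgg=2 SSttEeGG=4 SSttEeGg=8 SSttEegg=4 SStteeGG=2 SStteeGg=4 SStteegg=2 SsTTEEGG=2 SsTTEEGg=4 SsTTEEgg=2 SsTTEeGG=4 SsTTEeGg=8 SsTTEegg=4 SsTTeeGG=2 SsTTeeGg=4 SsTTeegg=2 SsTtEEGG=4 SsTtEEGg=8 SsTtEEgg=4 SsTtEeGG=8 SsTtEeGg=16 SsTtEegg=8 SsTteeGG=4 SsTteeGg=8 SsTteegg=4 SsttEEGG=2 SsttEEGg=4 SsttEEgg=2 SsttEeGG=4 SsttEeGg=8 SsttEegg=4 SstteeGG=2 SstteeGg=4 Sstteegg=2
SsTTEeGg hits 8/256; gcd=8; 8÷8/256÷8 = 1/32

P(SsTTEeGg) = 1/32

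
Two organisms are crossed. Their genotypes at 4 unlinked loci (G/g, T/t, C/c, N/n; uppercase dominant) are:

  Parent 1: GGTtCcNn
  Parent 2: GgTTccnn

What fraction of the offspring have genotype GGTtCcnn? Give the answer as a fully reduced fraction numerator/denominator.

P(GGTtCcnn) = 1/16

GGTtCcNn gametes: GTCN×2, GTCn×2, GTcN×2, GTcn×2, GtCN×2, GtCn×2, GtcN×2, Gtcn×2
GgTTccnn gametes: GTcn×8, gTcn×8
GGTtCcNn×GgTTccnn grid (16·16=256): GGTTCcNn=16 GGTTCcnn=16 GGTTccNn=16 GGTTccnn=16 GGTtCcNn=16 GGTtCcnn=16 GGTtccNn=16 GGTtccnn=16 GgTTCcNn=16 GgTTCcnn=16 GgTTccNn=16 GgTTccnn=16 GgTtCcNn=16 GgTtCcnn=16 GgTtccNn=16 GgTtccnn=16
GGTtCcnn hits 16/256; gcd=16; 16÷16/256÷16 = 1/16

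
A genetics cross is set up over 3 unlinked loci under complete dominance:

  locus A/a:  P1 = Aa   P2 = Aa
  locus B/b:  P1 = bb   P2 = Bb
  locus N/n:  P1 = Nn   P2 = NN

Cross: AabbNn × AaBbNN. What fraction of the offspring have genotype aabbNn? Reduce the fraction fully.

AabbNn gametes: AbN×2, Abn×2, abN×2, abn×2
AaBbNN gametes: ABN×2, AbN×2, aBN×2, abN×2
AabbNn×AaBbNN grid (8·8=64): AABbNN=4 AABbNn=4 AAbbNN=4 AAbbNn=4 AaBbNN=8 AaBbNn=8 AabbNN=8 AabbNn=8 aaBbNN=4 aaBbNn=4 aabbNN=4 aabbNn=4
aabbNn hits 4/64; gcd=4; 4÷4/64÷4 = 1/16

P(aabbNn) = 1/16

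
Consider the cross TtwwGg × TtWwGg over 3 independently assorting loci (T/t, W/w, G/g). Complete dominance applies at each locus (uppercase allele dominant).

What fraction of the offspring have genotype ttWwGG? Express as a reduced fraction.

P(ttWwGG) = 1/32

TtwwGg gametes: TwG×2, Twg×2, twG×2, twg×2
TtWwGg gametes: TWG×1, TWg×1, TwG×1, Twg×1, tWG×1, tWg×1, twG×1, twg×1
TtwwGg×TtWwGg grid (8·8=64): TTWwGG=2 TTWwGg=4 TTWwgg=2 TTwwGG=2 TTwwGg=4 TTwwgg=2 TtWwGG=4 TtWwGg=8 TtWwgg=4 TtwwGG=4 TtwwGg=8 Ttwwgg=4 ttWwGG=2 ttWwGg=4 ttWwgg=2 ttwwGG=2 ttwwGg=4 ttwwgg=2
ttWwGG hits 2/64; gcd=2; 2÷2/64÷2 = 1/32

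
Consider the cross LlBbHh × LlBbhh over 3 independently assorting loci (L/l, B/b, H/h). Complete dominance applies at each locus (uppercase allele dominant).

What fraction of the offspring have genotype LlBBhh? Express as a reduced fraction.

LlBbHh gametes: LBH×1, LBh×1, LbH×1, Lbh×1, lBH×1, lBh×1, lbH×1, lbh×1
LlBbhh gametes: LBh×2, Lbh×2, lBh×2, lbh×2
LlBbHh×LlBbhh grid (8·8=64): LLBBHh=2 LLBBhh=2 LLBbHh=4 LLBbhh=4 LLbbHh=2 LLbbhh=2 LlBBHh=4 LlBBhh=4 LlBbHh=8 LlBbhh=8 LlbbHh=4 Llbbhh=4 llBBHh=2 llBBhh=2 llBbHh=4 llBbhh=4 llbbHh=2 llbbhh=2
LlBBhh hits 4/64; gcd=4; 4÷4/64÷4 = 1/16

P(LlBBhh) = 1/16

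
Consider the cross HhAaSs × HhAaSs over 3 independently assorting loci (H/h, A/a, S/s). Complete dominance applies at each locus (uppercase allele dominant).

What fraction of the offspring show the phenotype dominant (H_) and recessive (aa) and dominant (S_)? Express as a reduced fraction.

HhAaSs gametes: HAS×1, HAs×1, HaS×1, Has×1, hAS×1, hAs×1, haS×1, has×1
HhAaSs gametes: HAS×1, HAs×1, HaS×1, Has×1, hAS×1, hAs×1, haS×1, has×1
HhAaSs×HhAaSs grid (8·8=64): HHAASS=1 HHAASs=2 HHAAss=1 HHAaSS=2 HHAaSs=4 HHAass=2 HHaaSS=1 HHaaSs=2 HHaass=1 HhAASS=2 HhAASs=4 HhAAss=2 HhAaSS=4 HhAaSs=8 HhAass=4 HhaaSS=2 HhaaSs=4 Hhaass=2 hhAASS=1 hhAASs=2 hhAAss=1 hhAaSS=2 hhAaSs=4 hhAass=2 hhaaSS=1 hhaaSs=2 hhaass=1
H_ aa S_ hits 9/64; gcd=1; 9÷1/64÷1 = 9/64

P(H_ aa S_) = 9/64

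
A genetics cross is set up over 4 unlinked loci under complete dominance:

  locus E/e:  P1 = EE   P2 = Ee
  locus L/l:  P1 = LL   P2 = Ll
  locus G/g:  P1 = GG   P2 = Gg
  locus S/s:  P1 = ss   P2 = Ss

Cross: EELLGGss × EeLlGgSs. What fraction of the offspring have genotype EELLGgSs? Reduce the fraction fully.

P(EELLGgSs) = 1/16

EELLGGss gametes: ELGs×16
EeLlGgSs gametes: ELGS×1, ELGs×1, ELgS×1, ELgs×1, ElGS×1, ElGs×1, ElgS×1, Elgs×1, eLGS×1, eLGs×1, eLgS×1, eLgs×1, elGS×1, elGs×1, elgS×1, elgs×1
EELLGGss×EeLlGgSs grid (16·16=256): EELLGGSs=16 EELLGGss=16 EELLGgSs=16 EELLGgss=16 EELlGGSs=16 EELlGGss=16 EELlGgSs=16 EELlGgss=16 EeLLGGSs=16 EeLLGGss=16 EeLLGgSs=16 EeLLGgss=16 EeLlGGSs=16 EeLlGGss=16 EeLlGgSs=16 EeLlGgss=16
EELLGgSs hits 16/256; gcd=16; 16÷16/256÷16 = 1/16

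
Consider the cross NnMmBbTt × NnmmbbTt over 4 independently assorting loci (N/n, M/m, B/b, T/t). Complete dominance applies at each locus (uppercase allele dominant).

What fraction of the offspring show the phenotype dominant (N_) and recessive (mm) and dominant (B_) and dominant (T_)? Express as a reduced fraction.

NnMmBbTt gametes: NMBT×1, NMBt×1, NMbT×1, NMbt×1, NmBT×1, NmBt×1, NmbT×1, Nmbt×1, nMBT×1, nMBt×1, nMbT×1, nMbt×1, nmBT×1, nmBt×1, nmbT×1, nmbt×1
NnmmbbTt gametes: NmbT×4, Nmbt×4, nmbT×4, nmbt×4
NnMmBbTt×NnmmbbTt grid (16·16=256): NNMmBbTT=4 NNMmBbTt=8 NNMmBbtt=4 NNMmbbTT=4 NNMmbbTt=8 NNMmbbtt=4 NNmmBbTT=4 NNmmBbTt=8 NNmmBbtt=4 NNmmbbTT=4 NNmmbbTt=8 NNmmbbtt=4 NnMmBbTT=8 NnMmBbTt=16 NnMmBbtt=8 NnMmbbTT=8 NnMmbbTt=16 NnMmbbtt=8 NnmmBbTT=8 NnmmBbTt=16 NnmmBbtt=8 NnmmbbTT=8 NnmmbbTt=16 Nnmmbbtt=8 nnMmBbTT=4 nnMmBbTt=8 nnMmBbtt=4 nnMmbbTT=4 nnMmbbTt=8 nnMmbbtt=4 nnmmBbTT=4 nnmmBbTt=8 nnmmBbtt=4 nnmmbbTT=4 nnmmbbTt=8 nnmmbbtt=4
N_ mm B_ T_ hits 36/256; gcd=4; 36÷4/256÷4 = 9/64

P(N_ mm B_ T_) = 9/64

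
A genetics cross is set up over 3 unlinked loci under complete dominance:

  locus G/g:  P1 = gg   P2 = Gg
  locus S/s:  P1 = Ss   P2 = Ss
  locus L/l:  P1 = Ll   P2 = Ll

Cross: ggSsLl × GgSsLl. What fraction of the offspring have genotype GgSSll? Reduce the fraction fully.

P(GgSSll) = 1/32

ggSsLl gametes: gSL×2, gSl×2, gsL×2, gsl×2
GgSsLl gametes: GSL×1, GSl×1, GsL×1, Gsl×1, gSL×1, gSl×1, gsL×1, gsl×1
ggSsLl×GgSsLl grid (8·8=64): GgSSLL=2 GgSSLl=4 GgSSll=2 GgSsLL=4 GgSsLl=8 GgSsll=4 GgssLL=2 GgssLl=4 Ggssll=2 ggSSLL=2 ggSSLl=4 ggSSll=2 ggSsLL=4 ggSsLl=8 ggSsll=4 ggssLL=2 ggssLl=4 ggssll=2
GgSSll hits 2/64; gcd=2; 2÷2/64÷2 = 1/32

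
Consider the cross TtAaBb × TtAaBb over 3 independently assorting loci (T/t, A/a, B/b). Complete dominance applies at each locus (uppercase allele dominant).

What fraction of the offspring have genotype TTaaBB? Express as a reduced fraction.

P(TTaaBB) = 1/64

TtAaBb gametes: TAB×1, TAb×1, TaB×1, Tab×1, tAB×1, tAb×1, taB×1, tab×1
TtAaBb gametes: TAB×1, TAb×1, TaB×1, Tab×1, tAB×1, tAb×1, taB×1, tab×1
TtAaBb×TtAaBb grid (8·8=64): TTAABB=1 TTAABb=2 TTAAbb=1 TTAaBB=2 TTAaBb=4 TTAabb=2 TTaaBB=1 TTaaBb=2 TTaabb=1 TtAABB=2 TtAABb=4 TtAAbb=2 TtAaBB=4 TtAaBb=8 TtAabb=4 TtaaBB=2 TtaaBb=4 Ttaabb=2 ttAABB=1 ttAABb=2 ttAAbb=1 ttAaBB=2 ttAaBb=4 ttAabb=2 ttaaBB=1 ttaaBb=2 ttaabb=1
TTaaBB hits 1/64; gcd=1; 1÷1/64÷1 = 1/64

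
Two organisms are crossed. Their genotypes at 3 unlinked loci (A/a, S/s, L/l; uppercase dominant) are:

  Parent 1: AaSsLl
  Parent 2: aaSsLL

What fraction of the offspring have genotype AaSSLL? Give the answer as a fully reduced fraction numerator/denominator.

AaSsLl gametes: ASL×1, ASl×1, AsL×1, Asl×1, aSL×1, aSl×1, asL×1, asl×1
aaSsLL gametes: aSL×4, asL×4
AaSsLl×aaSsLL grid (8·8=64): AaSSLL=4 AaSSLl=4 AaSsLL=8 AaSsLl=8 AassLL=4 AassLl=4 aaSSLL=4 aaSSLl=4 aaSsLL=8 aaSsLl=8 aassLL=4 aassLl=4
AaSSLL hits 4/64; gcd=4; 4÷4/64÷4 = 1/16

P(AaSSLL) = 1/16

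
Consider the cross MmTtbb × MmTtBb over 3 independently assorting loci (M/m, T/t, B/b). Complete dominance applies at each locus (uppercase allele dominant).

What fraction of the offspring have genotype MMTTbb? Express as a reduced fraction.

MmTtbb gametes: MTb×2, Mtb×2, mTb×2, mtb×2
MmTtBb gametes: MTB×1, MTb×1, MtB×1, Mtb×1, mTB×1, mTb×1, mtB×1, mtb×1
MmTtbb×MmTtBb grid (8·8=64): MMTTBb=2 MMTTbb=2 MMTtBb=4 MMTtbb=4 MMttBb=2 MMttbb=2 MmTTBb=4 MmTTbb=4 MmTtBb=8 MmTtbb=8 MmttBb=4 Mmttbb=4 mmTTBb=2 mmTTbb=2 mmTtBb=4 mmTtbb=4 mmttBb=2 mmttbb=2
MMTTbb hits 2/64; gcd=2; 2÷2/64÷2 = 1/32

P(MMTTbb) = 1/32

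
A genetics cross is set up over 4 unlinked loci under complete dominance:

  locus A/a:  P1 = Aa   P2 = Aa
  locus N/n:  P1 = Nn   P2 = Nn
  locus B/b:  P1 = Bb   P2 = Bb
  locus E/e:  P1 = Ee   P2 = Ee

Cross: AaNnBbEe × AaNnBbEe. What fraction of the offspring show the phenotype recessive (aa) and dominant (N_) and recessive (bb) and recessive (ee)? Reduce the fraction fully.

AaNnBbEe gametes: ANBE×1, ANBe×1, ANbE×1, ANbe×1, AnBE×1, AnBe×1, AnbE×1, Anbe×1, aNBE×1, aNBe×1, aNbE×1, aNbe×1, anBE×1, anBe×1, anbE×1, anbe×1
AaNnBbEe gametes: ANBE×1, ANBe×1, ANbE×1, ANbe×1, AnBE×1, AnBe×1, AnbE×1, Anbe×1, aNBE×1, aNBe×1, aNbE×1, aNbe×1, anBE×1, anBe×1, anbE×1, anbe×1
AaNnBbEe×AaNnBbEe grid (16·16=256): AANNBBEE=1 AANNBBEe=2 AANNBBee=1 AANNBbEE=2 AANNBbEe=4 AANNBbee=2 AANNbbEE=1 AANNbbEe=2 AANNbbee=1 AANnBBEE=2 AANnBBEe=4 AANnBBee=2 AANnBbEE=4 AANnBbEe=8 AANnBbee=4 AANnbbEE=2 AANnbbEe=4 AANnbbee=2 AAnnBBEE=1 AAnnBBEe=2 AAnnBBee=1 AAnnBbEE=2 AAnnBbEe=4 AAnnBbee=2 AAnnbbEE=1 AAnnbbEe=2 AAnnbbee=1 AaNNBBEE=2 AaNNBBEe=4 AaNNBBee=2 AaNNBbEE=4 AaNNBbEe=8 AaNNBbee=4 AaNNbbEE=2 AaNNbbEe=4 AaNNbbee=2 AaNnBBEE=4 AaNnBBEe=8 AaNnBBee=4 AaNnBbEE=8 AaNnBbEe=16 AaNnBbee=8 AaNnbbEE=4 AaNnbbEe=8 AaNnbbee=4 AannBBEE=2 AannBBEe=4 AannBBee=2 AannBbEE=4 AannBbEe=8 AannBbee=4 AannbbEE=2 AannbbEe=4 Aannbbee=2 aaNNBBEE=1 aaNNBBEe=2 aaNNBBee=1 aaNNBbEE=2 aaNNBbEe=4 aaNNBbee=2 aaNNbbEE=1 aaNNbbEe=2 aaNNbbee=1 aaNnBBEE=2 aaNnBBEe=4 aaNnBBee=2 aaNnBbEE=4 aaNnBbEe=8 aaNnBbee=4 aaNnbbEE=2 aaNnbbEe=4 aaNnbbee=2 aannBBEE=1 aannBBEe=2 aannBBee=1 aannBbEE=2 aannBbEe=4 aannBbee=2 aannbbEE=1 aannbbEe=2 aannbbee=1
aa N_ bb ee hits 3/256; gcd=1; 3÷1/256÷1 = 3/256

P(aa N_ bb ee) = 3/256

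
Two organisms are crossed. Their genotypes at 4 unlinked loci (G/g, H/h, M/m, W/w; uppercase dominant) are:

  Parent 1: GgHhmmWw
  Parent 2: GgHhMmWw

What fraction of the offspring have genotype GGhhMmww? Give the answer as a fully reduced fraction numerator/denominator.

P(GGhhMmww) = 1/128

GgHhmmWw gametes: GHmW×2, GHmw×2, GhmW×2, Ghmw×2, gHmW×2, gHmw×2, ghmW×2, ghmw×2
GgHhMmWw gametes: GHMW×1, GHMw×1, GHmW×1, GHmw×1, GhMW×1, GhMw×1, GhmW×1, Ghmw×1, gHMW×1, gHMw×1, gHmW×1, gHmw×1, ghMW×1, ghMw×1, ghmW×1, ghmw×1
GgHhmmWw×GgHhMmWw grid (16·16=256): GGHHMmWW=2 GGHHMmWw=4 GGHHMmww=2 GGHHmmWW=2 GGHHmmWw=4 GGHHmmww=2 GGHhMmWW=4 GGHhMmWw=8 GGHhMmww=4 GGHhmmWW=4 GGHhmmWw=8 GGHhmmww=4 GGhhMmWW=2 GGhhMmWw=4 GGhhMmww=2 GGhhmmWW=2 GGhhmmWw=4 GGhhmmww=2 GgHHMmWW=4 GgHHMmWw=8 GgHHMmww=4 GgHHmmWW=4 GgHHmmWw=8 GgHHmmww=4 GgHhMmWW=8 GgHhMmWw=16 GgHhMmww=8 GgHhmmWW=8 GgHhmmWw=16 GgHhmmww=8 GghhMmWW=4 GghhMmWw=8 GghhMmww=4 GghhmmWW=4 GghhmmWw=8 Gghhmmww=4 ggHHMmWW=2 ggHHMmWw=4 ggHHMmww=2 ggHHmmWW=2 ggHHmmWw=4 ggHHmmww=2 ggHhMmWW=4 ggHhMmWw=8 ggHhMmww=4 ggHhmmWW=4 ggHhmmWw=8 ggHhmmww=4 gghhMmWW=2 gghhMmWw=4 gghhMmww=2 gghhmmWW=2 gghhmmWw=4 gghhmmww=2
GGhhMmww hits 2/256; gcd=2; 2÷2/256÷2 = 1/128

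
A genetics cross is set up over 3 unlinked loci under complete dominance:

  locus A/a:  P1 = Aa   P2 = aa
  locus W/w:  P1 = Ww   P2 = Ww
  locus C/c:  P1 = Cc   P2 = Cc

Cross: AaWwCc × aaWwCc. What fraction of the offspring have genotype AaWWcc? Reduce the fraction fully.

P(AaWWcc) = 1/32

AaWwCc gametes: AWC×1, AWc×1, AwC×1, Awc×1, aWC×1, aWc×1, awC×1, awc×1
aaWwCc gametes: aWC×2, aWc×2, awC×2, awc×2
AaWwCc×aaWwCc grid (8·8=64): AaWWCC=2 AaWWCc=4 AaWWcc=2 AaWwCC=4 AaWwCc=8 AaWwcc=4 AawwCC=2 AawwCc=4 Aawwcc=2 aaWWCC=2 aaWWCc=4 aaWWcc=2 aaWwCC=4 aaWwCc=8 aaWwcc=4 aawwCC=2 aawwCc=4 aawwcc=2
AaWWcc hits 2/64; gcd=2; 2÷2/64÷2 = 1/32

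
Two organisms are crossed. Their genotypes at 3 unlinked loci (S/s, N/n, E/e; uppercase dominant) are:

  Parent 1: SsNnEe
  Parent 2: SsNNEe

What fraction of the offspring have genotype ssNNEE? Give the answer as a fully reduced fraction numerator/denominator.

SsNnEe gametes: SNE×1, SNe×1, SnE×1, Sne×1, sNE×1, sNe×1, snE×1, sne×1
SsNNEe gametes: SNE×2, SNe×2, sNE×2, sNe×2
SsNnEe×SsNNEe grid (8·8=64): SSNNEE=2 SSNNEe=4 SSNNee=2 SSNnEE=2 SSNnEe=4 SSNnee=2 SsNNEE=4 SsNNEe=8 SsNNee=4 SsNnEE=4 SsNnEe=8 SsNnee=4 ssNNEE=2 ssNNEe=4 ssNNee=2 ssNnEE=2 ssNnEe=4 ssNnee=2
ssNNEE hits 2/64; gcd=2; 2÷2/64÷2 = 1/32

P(ssNNEE) = 1/32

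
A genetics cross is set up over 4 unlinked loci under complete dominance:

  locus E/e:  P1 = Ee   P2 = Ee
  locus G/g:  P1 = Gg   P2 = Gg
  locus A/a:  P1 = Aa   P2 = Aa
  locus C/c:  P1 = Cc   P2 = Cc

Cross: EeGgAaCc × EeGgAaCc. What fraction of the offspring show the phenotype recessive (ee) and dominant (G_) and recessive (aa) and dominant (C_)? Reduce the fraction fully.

EeGgAaCc gametes: EGAC×1, EGAc×1, EGaC×1, EGac×1, EgAC×1, EgAc×1, EgaC×1, Egac×1, eGAC×1, eGAc×1, eGaC×1, eGac×1, egAC×1, egAc×1, egaC×1, egac×1
EeGgAaCc gametes: EGAC×1, EGAc×1, EGaC×1, EGac×1, EgAC×1, EgAc×1, EgaC×1, Egac×1, eGAC×1, eGAc×1, eGaC×1, eGac×1, egAC×1, egAc×1, egaC×1, egac×1
EeGgAaCc×EeGgAaCc grid (16·16=256): EEGGAACC=1 EEGGAACc=2 EEGGAAcc=1 EEGGAaCC=2 EEGGAaCc=4 EEGGAacc=2 EEGGaaCC=1 EEGGaaCc=2 EEGGaacc=1 EEGgAACC=2 EEGgAACc=4 EEGgAAcc=2 EEGgAaCC=4 EEGgAaCc=8 EEGgAacc=4 EEGgaaCC=2 EEGgaaCc=4 EEGgaacc=2 EEggAACC=1 EEggAACc=2 EEggAAcc=1 EEggAaCC=2 EEggAaCc=4 EEggAacc=2 EEggaaCC=1 EEggaaCc=2 EEggaacc=1 EeGGAACC=2 EeGGAACc=4 EeGGAAcc=2 EeGGAaCC=4 EeGGAaCc=8 EeGGAacc=4 EeGGaaCC=2 EeGGaaCc=4 EeGGaacc=2 EeGgAACC=4 EeGgAACc=8 EeGgAAcc=4 EeGgAaCC=8 EeGgAaCc=16 EeGgAacc=8 EeGgaaCC=4 EeGgaaCc=8 EeGgaacc=4 EeggAACC=2 EeggAACc=4 EeggAAcc=2 EeggAaCC=4 EeggAaCc=8 EeggAacc=4 EeggaaCC=2 EeggaaCc=4 Eeggaacc=2 eeGGAACC=1 eeGGAACc=2 eeGGAAcc=1 eeGGAaCC=2 eeGGAaCc=4 eeGGAacc=2 eeGGaaCC=1 eeGGaaCc=2 eeGGaacc=1 eeGgAACC=2 eeGgAACc=4 eeGgAAcc=2 eeGgAaCC=4 eeGgAaCc=8 eeGgAacc=4 eeGgaaCC=2 eeGgaaCc=4 eeGgaacc=2 eeggAACC=1 eeggAACc=2 eeggAAcc=1 eeggAaCC=2 eeggAaCc=4 eeggAacc=2 eeggaaCC=1 eeggaaCc=2 eeggaacc=1
ee G_ aa C_ hits 9/256; gcd=1; 9÷1/256÷1 = 9/256

P(ee G_ aa C_) = 9/256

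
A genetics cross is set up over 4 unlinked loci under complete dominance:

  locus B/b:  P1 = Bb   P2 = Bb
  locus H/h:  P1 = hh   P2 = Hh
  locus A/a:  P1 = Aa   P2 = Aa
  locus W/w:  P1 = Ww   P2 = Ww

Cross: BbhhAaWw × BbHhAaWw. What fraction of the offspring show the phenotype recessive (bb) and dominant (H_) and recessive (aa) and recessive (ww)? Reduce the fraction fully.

BbhhAaWw gametes: BhAW×2, BhAw×2, BhaW×2, Bhaw×2, bhAW×2, bhAw×2, bhaW×2, bhaw×2
BbHhAaWw gametes: BHAW×1, BHAw×1, BHaW×1, BHaw×1, BhAW×1, BhAw×1, BhaW×1, Bhaw×1, bHAW×1, bHAw×1, bHaW×1, bHaw×1, bhAW×1, bhAw×1, bhaW×1, bhaw×1
BbhhAaWw×BbHhAaWw grid (16·16=256): BBHhAAWW=2 BBHhAAWw=4 BBHhAAww=2 BBHhAaWW=4 BBHhAaWw=8 BBHhAaww=4 BBHhaaWW=2 BBHhaaWw=4 BBHhaaww=2 BBhhAAWW=2 BBhhAAWw=4 BBhhAAww=2 BBhhAaWW=4 BBhhAaWw=8 BBhhAaww=4 BBhhaaWW=2 BBhhaaWw=4 BBhhaaww=2 BbHhAAWW=4 BbHhAAWw=8 BbHhAAww=4 BbHhAaWW=8 BbHhAaWw=16 BbHhAaww=8 BbHhaaWW=4 BbHhaaWw=8 BbHhaaww=4 BbhhAAWW=4 BbhhAAWw=8 BbhhAAww=4 BbhhAaWW=8 BbhhAaWw=16 BbhhAaww=8 BbhhaaWW=4 BbhhaaWw=8 Bbhhaaww=4 bbHhAAWW=2 bbHhAAWw=4 bbHhAAww=2 bbHhAaWW=4 bbHhAaWw=8 bbHhAaww=4 bbHhaaWW=2 bbHhaaWw=4 bbHhaaww=2 bbhhAAWW=2 bbhhAAWw=4 bbhhAAww=2 bbhhAaWW=4 bbhhAaWw=8 bbhhAaww=4 bbhhaaWW=2 bbhhaaWw=4 bbhhaaww=2
bb H_ aa ww hits 2/256; gcd=2; 2÷2/256÷2 = 1/128

P(bb H_ aa ww) = 1/128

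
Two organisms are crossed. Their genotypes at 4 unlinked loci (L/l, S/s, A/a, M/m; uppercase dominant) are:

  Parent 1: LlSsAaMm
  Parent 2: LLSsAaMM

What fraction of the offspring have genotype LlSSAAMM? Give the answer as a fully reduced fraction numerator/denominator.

LlSsAaMm gametes: LSAM×1, LSAm×1, LSaM×1, LSam×1, LsAM×1, LsAm×1, LsaM×1, Lsam×1, lSAM×1, lSAm×1, lSaM×1, lSam×1, lsAM×1, lsAm×1, lsaM×1, lsam×1
LLSsAaMM gametes: LSAM×4, LSaM×4, LsAM×4, LsaM×4
LlSsAaMm×LLSsAaMM grid (16·16=256): LLSSAAMM=4 LLSSAAMm=4 LLSSAaMM=8 LLSSAaMm=8 LLSSaaMM=4 LLSSaaMm=4 LLSsAAMM=8 LLSsAAMm=8 LLSsAaMM=16 LLSsAaMm=16 LLSsaaMM=8 LLSsaaMm=8 LLssAAMM=4 LLssAAMm=4 LLssAaMM=8 LLssAaMm=8 LLssaaMM=4 LLssaaMm=4 LlSSAAMM=4 LlSSAAMm=4 LlSSAaMM=8 LlSSAaMm=8 LlSSaaMM=4 LlSSaaMm=4 LlSsAAMM=8 LlSsAAMm=8 LlSsAaMM=16 LlSsAaMm=16 LlSsaaMM=8 LlSsaaMm=8 LlssAAMM=4 LlssAAMm=4 LlssAaMM=8 LlssAaMm=8 LlssaaMM=4 LlssaaMm=4
LlSSAAMM hits 4/256; gcd=4; 4÷4/256÷4 = 1/64

P(LlSSAAMM) = 1/64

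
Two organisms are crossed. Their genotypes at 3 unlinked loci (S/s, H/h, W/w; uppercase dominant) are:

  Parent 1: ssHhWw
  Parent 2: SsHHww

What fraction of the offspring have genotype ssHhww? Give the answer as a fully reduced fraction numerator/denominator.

ssHhWw gametes: sHW×2, sHw×2, shW×2, shw×2
SsHHww gametes: SHw×4, sHw×4
ssHhWw×SsHHww grid (8·8=64): SsHHWw=8 SsHHww=8 SsHhWw=8 SsHhww=8 ssHHWw=8 ssHHww=8 ssHhWw=8 ssHhww=8
ssHhww hits 8/64; gcd=8; 8÷8/64÷8 = 1/8

P(ssHhww) = 1/8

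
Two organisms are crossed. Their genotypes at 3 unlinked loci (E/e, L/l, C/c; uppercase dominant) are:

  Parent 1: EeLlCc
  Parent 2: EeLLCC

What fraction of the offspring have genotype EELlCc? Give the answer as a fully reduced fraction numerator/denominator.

P(EELlCc) = 1/16

EeLlCc gametes: ELC×1, ELc×1, ElC×1, Elc×1, eLC×1, eLc×1, elC×1, elc×1
EeLLCC gametes: ELC×4, eLC×4
EeLlCc×EeLLCC grid (8·8=64): EELLCC=4 EELLCc=4 EELlCC=4 EELlCc=4 EeLLCC=8 EeLLCc=8 EeLlCC=8 EeLlCc=8 eeLLCC=4 eeLLCc=4 eeLlCC=4 eeLlCc=4
EELlCc hits 4/64; gcd=4; 4÷4/64÷4 = 1/16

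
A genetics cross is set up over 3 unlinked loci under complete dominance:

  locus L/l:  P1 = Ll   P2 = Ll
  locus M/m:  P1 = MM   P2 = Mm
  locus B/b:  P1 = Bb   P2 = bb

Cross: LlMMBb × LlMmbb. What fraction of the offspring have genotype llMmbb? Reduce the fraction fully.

P(llMmbb) = 1/16

LlMMBb gametes: LMB×2, LMb×2, lMB×2, lMb×2
LlMmbb gametes: LMb×2, Lmb×2, lMb×2, lmb×2
LlMMBb×LlMmbb grid (8·8=64): LLMMBb=4 LLMMbb=4 LLMmBb=4 LLMmbb=4 LlMMBb=8 LlMMbb=8 LlMmBb=8 LlMmbb=8 llMMBb=4 llMMbb=4 llMmBb=4 llMmbb=4
llMmbb hits 4/64; gcd=4; 4÷4/64÷4 = 1/16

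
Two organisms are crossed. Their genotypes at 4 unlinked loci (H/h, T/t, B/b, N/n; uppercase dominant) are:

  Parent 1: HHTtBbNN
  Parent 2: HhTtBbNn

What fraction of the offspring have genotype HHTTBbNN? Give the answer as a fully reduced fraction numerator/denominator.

HHTtBbNN gametes: HTBN×4, HTbN×4, HtBN×4, HtbN×4
HhTtBbNn gametes: HTBN×1, HTBn×1, HTbN×1, HTbn×1, HtBN×1, HtBn×1, HtbN×1, Htbn×1, hTBN×1, hTBn×1, hTbN×1, hTbn×1, htBN×1, htBn×1, htbN×1, htbn×1
HHTtBbNN×HhTtBbNn grid (16·16=256): HHTTBBNN=4 HHTTBBNn=4 HHTTBbNN=8 HHTTBbNn=8 HHTTbbNN=4 HHTTbbNn=4 HHTtBBNN=8 HHTtBBNn=8 HHTtBbNN=16 HHTtBbNn=16 HHTtbbNN=8 HHTtbbNn=8 HHttBBNN=4 HHttBBNn=4 HHttBbNN=8 HHttBbNn=8 HHttbbNN=4 HHttbbNn=4 HhTTBBNN=4 HhTTBBNn=4 HhTTBbNN=8 HhTTBbNn=8 HhTTbbNN=4 HhTTbbNn=4 HhTtBBNN=8 HhTtBBNn=8 HhTtBbNN=16 HhTtBbNn=16 HhTtbbNN=8 HhTtbbNn=8 HhttBBNN=4 HhttBBNn=4 HhttBbNN=8 HhttBbNn=8 HhttbbNN=4 HhttbbNn=4
HHTTBbNN hits 8/256; gcd=8; 8÷8/256÷8 = 1/32

P(HHTTBbNN) = 1/32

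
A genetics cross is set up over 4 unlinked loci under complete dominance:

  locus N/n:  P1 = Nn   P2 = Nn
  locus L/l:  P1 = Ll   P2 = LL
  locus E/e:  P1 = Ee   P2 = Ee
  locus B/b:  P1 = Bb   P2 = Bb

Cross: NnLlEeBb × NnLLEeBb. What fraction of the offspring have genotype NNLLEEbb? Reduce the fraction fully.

P(NNLLEEbb) = 1/128

NnLlEeBb gametes: NLEB×1, NLEb×1, NLeB×1, NLeb×1, NlEB×1, NlEb×1, NleB×1, Nleb×1, nLEB×1, nLEb×1, nLeB×1, nLeb×1, nlEB×1, nlEb×1, nleB×1, nleb×1
NnLLEeBb gametes: NLEB×2, NLEb×2, NLeB×2, NLeb×2, nLEB×2, nLEb×2, nLeB×2, nLeb×2
NnLlEeBb×NnLLEeBb grid (16·16=256): NNLLEEBB=2 NNLLEEBb=4 NNLLEEbb=2 NNLLEeBB=4 NNLLEeBb=8 NNLLEebb=4 NNLLeeBB=2 NNLLeeBb=4 NNLLeebb=2 NNLlEEBB=2 NNLlEEBb=4 NNLlEEbb=2 NNLlEeBB=4 NNLlEeBb=8 NNLlEebb=4 NNLleeBB=2 NNLleeBb=4 NNLleebb=2 NnLLEEBB=4 NnLLEEBb=8 NnLLEEbb=4 NnLLEeBB=8 NnLLEeBb=16 NnLLEebb=8 NnLLeeBB=4 NnLLeeBb=8 NnLLeebb=4 NnLlEEBB=4 NnLlEEBb=8 NnLlEEbb=4 NnLlEeBB=8 NnLlEeBb=16 NnLlEebb=8 NnLleeBB=4 NnLleeBb=8 NnLleebb=4 nnLLEEBB=2 nnLLEEBb=4 nnLLEEbb=2 nnLLEeBB=4 nnLLEeBb=8 nnLLEebb=4 nnLLeeBB=2 nnLLeeBb=4 nnLLeebb=2 nnLlEEBB=2 nnLlEEBb=4 nnLlEEbb=2 nnLlEeBB=4 nnLlEeBb=8 nnLlEebb=4 nnLleeBB=2 nnLleeBb=4 nnLleebb=2
NNLLEEbb hits 2/256; gcd=2; 2÷2/256÷2 = 1/128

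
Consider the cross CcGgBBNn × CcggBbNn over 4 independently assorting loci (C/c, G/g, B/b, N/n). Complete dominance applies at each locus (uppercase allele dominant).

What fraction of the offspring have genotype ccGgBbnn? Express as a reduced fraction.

P(ccGgBbnn) = 1/64

CcGgBBNn gametes: CGBN×2, CGBn×2, CgBN×2, CgBn×2, cGBN×2, cGBn×2, cgBN×2, cgBn×2
CcggBbNn gametes: CgBN×2, CgBn×2, CgbN×2, Cgbn×2, cgBN×2, cgBn×2, cgbN×2, cgbn×2
CcGgBBNn×CcggBbNn grid (16·16=256): CCGgBBNN=4 CCGgBBNn=8 CCGgBBnn=4 CCGgBbNN=4 CCGgBbNn=8 CCGgBbnn=4 CCggBBNN=4 CCggBBNn=8 CCggBBnn=4 CCggBbNN=4 CCggBbNn=8 CCggBbnn=4 CcGgBBNN=8 CcGgBBNn=16 CcGgBBnn=8 CcGgBbNN=8 CcGgBbNn=16 CcGgBbnn=8 CcggBBNN=8 CcggBBNn=16 CcggBBnn=8 CcggBbNN=8 CcggBbNn=16 CcggBbnn=8 ccGgBBNN=4 ccGgBBNn=8 ccGgBBnn=4 ccGgBbNN=4 ccGgBbNn=8 ccGgBbnn=4 ccggBBNN=4 ccggBBNn=8 ccggBBnn=4 ccggBbNN=4 ccggBbNn=8 ccggBbnn=4
ccGgBbnn hits 4/256; gcd=4; 4÷4/256÷4 = 1/64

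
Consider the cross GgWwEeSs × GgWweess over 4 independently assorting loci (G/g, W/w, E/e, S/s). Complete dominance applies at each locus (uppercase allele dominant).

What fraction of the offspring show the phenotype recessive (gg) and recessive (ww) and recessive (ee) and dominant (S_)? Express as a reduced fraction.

P(gg ww ee S_) = 1/64

GgWwEeSs gametes: GWES×1, GWEs×1, GWeS×1, GWes×1, GwES×1, GwEs×1, GweS×1, Gwes×1, gWES×1, gWEs×1, gWeS×1, gWes×1, gwES×1, gwEs×1, gweS×1, gwes×1
GgWweess gametes: GWes×4, Gwes×4, gWes×4, gwes×4
GgWwEeSs×GgWweess grid (16·16=256): GGWWEeSs=4 GGWWEess=4 GGWWeeSs=4 GGWWeess=4 GGWwEeSs=8 GGWwEess=8 GGWweeSs=8 GGWweess=8 GGwwEeSs=4 GGwwEess=4 GGwweeSs=4 GGwweess=4 GgWWEeSs=8 GgWWEess=8 GgWWeeSs=8 GgWWeess=8 GgWwEeSs=16 GgWwEess=16 GgWweeSs=16 GgWweess=16 GgwwEeSs=8 GgwwEess=8 GgwweeSs=8 Ggwweess=8 ggWWEeSs=4 ggWWEess=4 ggWWeeSs=4 ggWWeess=4 ggWwEeSs=8 ggWwEess=8 ggWweeSs=8 ggWweess=8 ggwwEeSs=4 ggwwEess=4 ggwweeSs=4 ggwweess=4
gg ww ee S_ hits 4/256; gcd=4; 4÷4/256÷4 = 1/64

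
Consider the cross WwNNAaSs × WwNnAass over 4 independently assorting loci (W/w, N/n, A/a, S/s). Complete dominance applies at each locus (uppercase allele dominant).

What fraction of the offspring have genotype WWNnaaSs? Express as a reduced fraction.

WwNNAaSs gametes: WNAS×2, WNAs×2, WNaS×2, WNas×2, wNAS×2, wNAs×2, wNaS×2, wNas×2
WwNnAass gametes: WNAs×2, WNas×2, WnAs×2, Wnas×2, wNAs×2, wNas×2, wnAs×2, wnas×2
WwNNAaSs×WwNnAass grid (16·16=256): WWNNAASs=4 WWNNAAss=4 WWNNAaSs=8 WWNNAass=8 WWNNaaSs=4 WWNNaass=4 WWNnAASs=4 WWNnAAss=4 WWNnAaSs=8 WWNnAass=8 WWNnaaSs=4 WWNnaass=4 WwNNAASs=8 WwNNAAss=8 WwNNAaSs=16 WwNNAass=16 WwNNaaSs=8 WwNNaass=8 WwNnAASs=8 WwNnAAss=8 WwNnAaSs=16 WwNnAass=16 WwNnaaSs=8 WwNnaass=8 wwNNAASs=4 wwNNAAss=4 wwNNAaSs=8 wwNNAass=8 wwNNaaSs=4 wwNNaass=4 wwNnAASs=4 wwNnAAss=4 wwNnAaSs=8 wwNnAass=8 wwNnaaSs=4 wwNnaass=4
WWNnaaSs hits 4/256; gcd=4; 4÷4/256÷4 = 1/64

P(WWNnaaSs) = 1/64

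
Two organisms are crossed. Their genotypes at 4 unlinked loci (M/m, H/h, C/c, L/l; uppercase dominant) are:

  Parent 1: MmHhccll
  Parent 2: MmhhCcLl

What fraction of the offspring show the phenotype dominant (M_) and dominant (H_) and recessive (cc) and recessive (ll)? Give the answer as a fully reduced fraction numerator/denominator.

MmHhccll gametes: MHcl×4, Mhcl×4, mHcl×4, mhcl×4
MmhhCcLl gametes: MhCL×2, MhCl×2, MhcL×2, Mhcl×2, mhCL×2, mhCl×2, mhcL×2, mhcl×2
MmHhccll×MmhhCcLl grid (16·16=256): MMHhCcLl=8 MMHhCcll=8 MMHhccLl=8 MMHhccll=8 MMhhCcLl=8 MMhhCcll=8 MMhhccLl=8 MMhhccll=8 MmHhCcLl=16 MmHhCcll=16 MmHhccLl=16 MmHhccll=16 MmhhCcLl=16 MmhhCcll=16 MmhhccLl=16 Mmhhccll=16 mmHhCcLl=8 mmHhCcll=8 mmHhccLl=8 mmHhccll=8 mmhhCcLl=8 mmhhCcll=8 mmhhccLl=8 mmhhccll=8
M_ H_ cc ll hits 24/256; gcd=8; 24÷8/256÷8 = 3/32

P(M_ H_ cc ll) = 3/32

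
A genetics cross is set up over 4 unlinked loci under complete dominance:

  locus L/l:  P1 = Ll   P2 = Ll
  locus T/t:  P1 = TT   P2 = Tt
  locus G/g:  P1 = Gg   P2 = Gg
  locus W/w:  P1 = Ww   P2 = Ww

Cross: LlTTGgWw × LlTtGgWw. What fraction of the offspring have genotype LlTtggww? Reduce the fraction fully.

LlTTGgWw gametes: LTGW×2, LTGw×2, LTgW×2, LTgw×2, lTGW×2, lTGw×2, lTgW×2, lTgw×2
LlTtGgWw gametes: LTGW×1, LTGw×1, LTgW×1, LTgw×1, LtGW×1, LtGw×1, LtgW×1, Ltgw×1, lTGW×1, lTGw×1, lTgW×1, lTgw×1, ltGW×1, ltGw×1, ltgW×1, ltgw×1
LlTTGgWw×LlTtGgWw grid (16·16=256): LLTTGGWW=2 LLTTGGWw=4 LLTTGGww=2 LLTTGgWW=4 LLTTGgWw=8 LLTTGgww=4 LLTTggWW=2 LLTTggWw=4 LLTTggww=2 LLTtGGWW=2 LLTtGGWw=4 LLTtGGww=2 LLTtGgWW=4 LLTtGgWw=8 LLTtGgww=4 LLTtggWW=2 LLTtggWw=4 LLTtggww=2 LlTTGGWW=4 LlTTGGWw=8 LlTTGGww=4 LlTTGgWW=8 LlTTGgWw=16 LlTTGgww=8 LlTTggWW=4 LlTTggWw=8 LlTTggww=4 LlTtGGWW=4 LlTtGGWw=8 LlTtGGww=4 LlTtGgWW=8 LlTtGgWw=16 LlTtGgww=8 LlTtggWW=4 LlTtggWw=8 LlTtggww=4 llTTGGWW=2 llTTGGWw=4 llTTGGww=2 llTTGgWW=4 llTTGgWw=8 llTTGgww=4 llTTggWW=2 llTTggWw=4 llTTggww=2 llTtGGWW=2 llTtGGWw=4 llTtGGww=2 llTtGgWW=4 llTtGgWw=8 llTtGgww=4 llTtggWW=2 llTtggWw=4 llTtggww=2
LlTtggww hits 4/256; gcd=4; 4÷4/256÷4 = 1/64

P(LlTtggww) = 1/64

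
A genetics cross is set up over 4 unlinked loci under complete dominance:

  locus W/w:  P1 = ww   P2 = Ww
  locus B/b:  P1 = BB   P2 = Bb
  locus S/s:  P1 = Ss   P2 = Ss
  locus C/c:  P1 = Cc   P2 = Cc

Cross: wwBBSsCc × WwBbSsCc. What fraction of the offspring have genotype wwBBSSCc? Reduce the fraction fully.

P(wwBBSSCc) = 1/32

wwBBSsCc gametes: wBSC×4, wBSc×4, wBsC×4, wBsc×4
WwBbSsCc gametes: WBSC×1, WBSc×1, WBsC×1, WBsc×1, WbSC×1, WbSc×1, WbsC×1, Wbsc×1, wBSC×1, wBSc×1, wBsC×1, wBsc×1, wbSC×1, wbSc×1, wbsC×1, wbsc×1
wwBBSsCc×WwBbSsCc grid (16·16=256): WwBBSSCC=4 WwBBSSCc=8 WwBBSScc=4 WwBBSsCC=8 WwBBSsCc=16 WwBBSscc=8 WwBBssCC=4 WwBBssCc=8 WwBBsscc=4 WwBbSSCC=4 WwBbSSCc=8 WwBbSScc=4 WwBbSsCC=8 WwBbSsCc=16 WwBbSscc=8 WwBbssCC=4 WwBbssCc=8 WwBbsscc=4 wwBBSSCC=4 wwBBSSCc=8 wwBBSScc=4 wwBBSsCC=8 wwBBSsCc=16 wwBBSscc=8 wwBBssCC=4 wwBBssCc=8 wwBBsscc=4 wwBbSSCC=4 wwBbSSCc=8 wwBbSScc=4 wwBbSsCC=8 wwBbSsCc=16 wwBbSscc=8 wwBbssCC=4 wwBbssCc=8 wwBbsscc=4
wwBBSSCc hits 8/256; gcd=8; 8÷8/256÷8 = 1/32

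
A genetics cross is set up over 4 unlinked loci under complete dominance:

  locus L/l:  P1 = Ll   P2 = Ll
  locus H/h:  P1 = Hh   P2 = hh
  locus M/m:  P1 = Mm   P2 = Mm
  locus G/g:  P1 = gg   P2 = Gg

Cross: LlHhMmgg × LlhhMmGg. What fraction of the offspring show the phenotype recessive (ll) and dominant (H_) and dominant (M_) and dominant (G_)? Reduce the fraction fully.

LlHhMmgg gametes: LHMg×2, LHmg×2, LhMg×2, Lhmg×2, lHMg×2, lHmg×2, lhMg×2, lhmg×2
LlhhMmGg gametes: LhMG×2, LhMg×2, LhmG×2, Lhmg×2, lhMG×2, lhMg×2, lhmG×2, lhmg×2
LlHhMmgg×LlhhMmGg grid (16·16=256): LLHhMMGg=4 LLHhMMgg=4 LLHhMmGg=8 LLHhMmgg=8 LLHhmmGg=4 LLHhmmgg=4 LLhhMMGg=4 LLhhMMgg=4 LLhhMmGg=8 LLhhMmgg=8 LLhhmmGg=4 LLhhmmgg=4 LlHhMMGg=8 LlHhMMgg=8 LlHhMmGg=16 LlHhMmgg=16 LlHhmmGg=8 LlHhmmgg=8 LlhhMMGg=8 LlhhMMgg=8 LlhhMmGg=16 LlhhMmgg=16 LlhhmmGg=8 Llhhmmgg=8 llHhMMGg=4 llHhMMgg=4 llHhMmGg=8 llHhMmgg=8 llHhmmGg=4 llHhmmgg=4 llhhMMGg=4 llhhMMgg=4 llhhMmGg=8 llhhMmgg=8 llhhmmGg=4 llhhmmgg=4
ll H_ M_ G_ hits 12/256; gcd=4; 12÷4/256÷4 = 3/64

P(ll H_ M_ G_) = 3/64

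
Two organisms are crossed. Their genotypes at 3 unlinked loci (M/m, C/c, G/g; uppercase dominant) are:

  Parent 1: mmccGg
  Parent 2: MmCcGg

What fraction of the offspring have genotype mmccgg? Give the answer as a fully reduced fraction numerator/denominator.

mmccGg gametes: mcG×4, mcg×4
MmCcGg gametes: MCG×1, MCg×1, McG×1, Mcg×1, mCG×1, mCg×1, mcG×1, mcg×1
mmccGg×MmCcGg grid (8·8=64): MmCcGG=4 MmCcGg=8 MmCcgg=4 MmccGG=4 MmccGg=8 Mmccgg=4 mmCcGG=4 mmCcGg=8 mmCcgg=4 mmccGG=4 mmccGg=8 mmccgg=4
mmccgg hits 4/64; gcd=4; 4÷4/64÷4 = 1/16

P(mmccgg) = 1/16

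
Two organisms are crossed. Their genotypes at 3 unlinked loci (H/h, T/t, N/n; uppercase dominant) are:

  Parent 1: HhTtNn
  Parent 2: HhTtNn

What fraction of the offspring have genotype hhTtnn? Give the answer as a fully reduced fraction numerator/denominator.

P(hhTtnn) = 1/32

HhTtNn gametes: HTN×1, HTn×1, HtN×1, Htn×1, hTN×1, hTn×1, htN×1, htn×1
HhTtNn gametes: HTN×1, HTn×1, HtN×1, Htn×1, hTN×1, hTn×1, htN×1, htn×1
HhTtNn×HhTtNn grid (8·8=64): HHTTNN=1 HHTTNn=2 HHTTnn=1 HHTtNN=2 HHTtNn=4 HHTtnn=2 HHttNN=1 HHttNn=2 HHttnn=1 HhTTNN=2 HhTTNn=4 HhTTnn=2 HhTtNN=4 HhTtNn=8 HhTtnn=4 HhttNN=2 HhttNn=4 Hhttnn=2 hhTTNN=1 hhTTNn=2 hhTTnn=1 hhTtNN=2 hhTtNn=4 hhTtnn=2 hhttNN=1 hhttNn=2 hhttnn=1
hhTtnn hits 2/64; gcd=2; 2÷2/64÷2 = 1/32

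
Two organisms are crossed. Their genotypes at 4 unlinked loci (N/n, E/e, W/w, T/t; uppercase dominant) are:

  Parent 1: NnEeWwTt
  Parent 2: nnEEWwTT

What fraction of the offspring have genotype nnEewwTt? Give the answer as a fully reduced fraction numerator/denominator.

NnEeWwTt gametes: NEWT×1, NEWt×1, NEwT×1, NEwt×1, NeWT×1, NeWt×1, NewT×1, Newt×1, nEWT×1, nEWt×1, nEwT×1, nEwt×1, neWT×1, neWt×1, newT×1, newt×1
nnEEWwTT gametes: nEWT×8, nEwT×8
NnEeWwTt×nnEEWwTT grid (16·16=256): NnEEWWTT=8 NnEEWWTt=8 NnEEWwTT=16 NnEEWwTt=16 NnEEwwTT=8 NnEEwwTt=8 NnEeWWTT=8 NnEeWWTt=8 NnEeWwTT=16 NnEeWwTt=16 NnEewwTT=8 NnEewwTt=8 nnEEWWTT=8 nnEEWWTt=8 nnEEWwTT=16 nnEEWwTt=16 nnEEwwTT=8 nnEEwwTt=8 nnEeWWTT=8 nnEeWWTt=8 nnEeWwTT=16 nnEeWwTt=16 nnEewwTT=8 nnEewwTt=8
nnEewwTt hits 8/256; gcd=8; 8÷8/256÷8 = 1/32

P(nnEewwTt) = 1/32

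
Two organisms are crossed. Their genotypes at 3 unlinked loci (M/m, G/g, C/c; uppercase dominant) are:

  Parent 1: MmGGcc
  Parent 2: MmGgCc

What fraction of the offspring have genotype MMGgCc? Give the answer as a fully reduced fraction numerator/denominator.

MmGGcc gametes: MGc×4, mGc×4
MmGgCc gametes: MGC×1, MGc×1, MgC×1, Mgc×1, mGC×1, mGc×1, mgC×1, mgc×1
MmGGcc×MmGgCc grid (8·8=64): MMGGCc=4 MMGGcc=4 MMGgCc=4 MMGgcc=4 MmGGCc=8 MmGGcc=8 MmGgCc=8 MmGgcc=8 mmGGCc=4 mmGGcc=4 mmGgCc=4 mmGgcc=4
MMGgCc hits 4/64; gcd=4; 4÷4/64÷4 = 1/16

P(MMGgCc) = 1/16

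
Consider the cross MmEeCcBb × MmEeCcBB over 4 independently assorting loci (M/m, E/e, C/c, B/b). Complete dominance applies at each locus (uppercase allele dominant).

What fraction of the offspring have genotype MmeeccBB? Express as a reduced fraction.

MmEeCcBb gametes: MECB×1, MECb×1, MEcB×1, MEcb×1, MeCB×1, MeCb×1, MecB×1, Mecb×1, mECB×1, mECb×1, mEcB×1, mEcb×1, meCB×1, meCb×1, mecB×1, mecb×1
MmEeCcBB gametes: MECB×2, MEcB×2, MeCB×2, MecB×2, mECB×2, mEcB×2, meCB×2, mecB×2
MmEeCcBb×MmEeCcBB grid (16·16=256): MMEECCBB=2 MMEECCBb=2 MMEECcBB=4 MMEECcBb=4 MMEEccBB=2 MMEEccBb=2 MMEeCCBB=4 MMEeCCBb=4 MMEeCcBB=8 MMEeCcBb=8 MMEeccBB=4 MMEeccBb=4 MMeeCCBB=2 MMeeCCBb=2 MMeeCcBB=4 MMeeCcBb=4 MMeeccBB=2 MMeeccBb=2 MmEECCBB=4 MmEECCBb=4 MmEECcBB=8 MmEECcBb=8 MmEEccBB=4 MmEEccBb=4 MmEeCCBB=8 MmEeCCBb=8 MmEeCcBB=16 MmEeCcBb=16 MmEeccBB=8 MmEeccBb=8 MmeeCCBB=4 MmeeCCBb=4 MmeeCcBB=8 MmeeCcBb=8 MmeeccBB=4 MmeeccBb=4 mmEECCBB=2 mmEECCBb=2 mmEECcBB=4 mmEECcBb=4 mmEEccBB=2 mmEEccBb=2 mmEeCCBB=4 mmEeCCBb=4 mmEeCcBB=8 mmEeCcBb=8 mmEeccBB=4 mmEeccBb=4 mmeeCCBB=2 mmeeCCBb=2 mmeeCcBB=4 mmeeCcBb=4 mmeeccBB=2 mmeeccBb=2
MmeeccBB hits 4/256; gcd=4; 4÷4/256÷4 = 1/64

P(MmeeccBB) = 1/64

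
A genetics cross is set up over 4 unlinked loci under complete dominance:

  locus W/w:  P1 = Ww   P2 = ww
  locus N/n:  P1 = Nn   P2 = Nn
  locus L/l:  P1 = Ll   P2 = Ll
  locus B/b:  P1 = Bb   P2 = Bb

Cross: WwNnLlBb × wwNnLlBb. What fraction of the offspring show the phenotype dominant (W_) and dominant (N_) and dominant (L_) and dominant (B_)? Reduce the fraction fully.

P(W_ N_ L_ B_) = 27/128

WwNnLlBb gametes: WNLB×1, WNLb×1, WNlB×1, WNlb×1, WnLB×1, WnLb×1, WnlB×1, Wnlb×1, wNLB×1, wNLb×1, wNlB×1, wNlb×1, wnLB×1, wnLb×1, wnlB×1, wnlb×1
wwNnLlBb gametes: wNLB×2, wNLb×2, wNlB×2, wNlb×2, wnLB×2, wnLb×2, wnlB×2, wnlb×2
WwNnLlBb×wwNnLlBb grid (16·16=256): WwNNLLBB=2 WwNNLLBb=4 WwNNLLbb=2 WwNNLlBB=4 WwNNLlBb=8 WwNNLlbb=4 WwNNllBB=2 WwNNllBb=4 WwNNllbb=2 WwNnLLBB=4 WwNnLLBb=8 WwNnLLbb=4 WwNnLlBB=8 WwNnLlBb=16 WwNnLlbb=8 WwNnllBB=4 WwNnllBb=8 WwNnllbb=4 WwnnLLBB=2 WwnnLLBb=4 WwnnLLbb=2 WwnnLlBB=4 WwnnLlBb=8 WwnnLlbb=4 WwnnllBB=2 WwnnllBb=4 Wwnnllbb=2 wwNNLLBB=2 wwNNLLBb=4 wwNNLLbb=2 wwNNLlBB=4 wwNNLlBb=8 wwNNLlbb=4 wwNNllBB=2 wwNNllBb=4 wwNNllbb=2 wwNnLLBB=4 wwNnLLBb=8 wwNnLLbb=4 wwNnLlBB=8 wwNnLlBb=16 wwNnLlbb=8 wwNnllBB=4 wwNnllBb=8 wwNnllbb=4 wwnnLLBB=2 wwnnLLBb=4 wwnnLLbb=2 wwnnLlBB=4 wwnnLlBb=8 wwnnLlbb=4 wwnnllBB=2 wwnnllBb=4 wwnnllbb=2
W_ N_ L_ B_ hits 54/256; gcd=2; 54÷2/256÷2 = 27/128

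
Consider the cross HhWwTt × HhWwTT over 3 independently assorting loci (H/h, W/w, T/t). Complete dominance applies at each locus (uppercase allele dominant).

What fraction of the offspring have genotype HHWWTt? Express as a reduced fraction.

HhWwTt gametes: HWT×1, HWt×1, HwT×1, Hwt×1, hWT×1, hWt×1, hwT×1, hwt×1
HhWwTT gametes: HWT×2, HwT×2, hWT×2, hwT×2
HhWwTt×HhWwTT grid (8·8=64): HHWWTT=2 HHWWTt=2 HHWwTT=4 HHWwTt=4 HHwwTT=2 HHwwTt=2 HhWWTT=4 HhWWTt=4 HhWwTT=8 HhWwTt=8 HhwwTT=4 HhwwTt=4 hhWWTT=2 hhWWTt=2 hhWwTT=4 hhWwTt=4 hhwwTT=2 hhwwTt=2
HHWWTt hits 2/64; gcd=2; 2÷2/64÷2 = 1/32

P(HHWWTt) = 1/32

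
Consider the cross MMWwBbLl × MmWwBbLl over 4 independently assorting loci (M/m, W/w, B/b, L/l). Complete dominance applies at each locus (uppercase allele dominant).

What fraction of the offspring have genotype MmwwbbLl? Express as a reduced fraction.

MMWwBbLl gametes: MWBL×2, MWBl×2, MWbL×2, MWbl×2, MwBL×2, MwBl×2, MwbL×2, Mwbl×2
MmWwBbLl gametes: MWBL×1, MWBl×1, MWbL×1, MWbl×1, MwBL×1, MwBl×1, MwbL×1, Mwbl×1, mWBL×1, mWBl×1, mWbL×1, mWbl×1, mwBL×1, mwBl×1, mwbL×1, mwbl×1
MMWwBbLl×MmWwBbLl grid (16·16=256): MMWWBBLL=2 MMWWBBLl=4 MMWWBBll=2 MMWWBbLL=4 MMWWBbLl=8 MMWWBbll=4 MMWWbbLL=2 MMWWbbLl=4 MMWWbbll=2 MMWwBBLL=4 MMWwBBLl=8 MMWwBBll=4 MMWwBbLL=8 MMWwBbLl=16 MMWwBbll=8 MMWwbbLL=4 MMWwbbLl=8 MMWwbbll=4 MMwwBBLL=2 MMwwBBLl=4 MMwwBBll=2 MMwwBbLL=4 MMwwBbLl=8 MMwwBbll=4 MMwwbbLL=2 MMwwbbLl=4 MMwwbbll=2 MmWWBBLL=2 MmWWBBLl=4 MmWWBBll=2 MmWWBbLL=4 MmWWBbLl=8 MmWWBbll=4 MmWWbbLL=2 MmWWbbLl=4 MmWWbbll=2 MmWwBBLL=4 MmWwBBLl=8 MmWwBBll=4 MmWwBbLL=8 MmWwBbLl=16 MmWwBbll=8 MmWwbbLL=4 MmWwbbLl=8 MmWwbbll=4 MmwwBBLL=2 MmwwBBLl=4 MmwwBBll=2 MmwwBbLL=4 MmwwBbLl=8 MmwwBbll=4 MmwwbbLL=2 MmwwbbLl=4 Mmwwbbll=2
MmwwbbLl hits 4/256; gcd=4; 4÷4/256÷4 = 1/64

P(MmwwbbLl) = 1/64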